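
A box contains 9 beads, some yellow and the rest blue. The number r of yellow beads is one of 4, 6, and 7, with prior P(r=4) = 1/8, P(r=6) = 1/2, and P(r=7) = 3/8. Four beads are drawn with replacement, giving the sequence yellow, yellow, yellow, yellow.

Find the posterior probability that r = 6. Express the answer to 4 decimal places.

The likelihood of the observed sequence under each hypothesis: P(data | r = 4) = (4/9)(4/9)(4/9)(4/9) = 0.039018; P(data | r = 6) = (6/9)(6/9)(6/9)(6/9) = 0.19753; P(data | r = 7) = (7/9)(7/9)(7/9)(7/9) = 0.36595.
The prior-weighted likelihoods are 1/8 · 0.039018 = 0.0048773, 1/2 · 0.19753 = 0.098765, 3/8 · 0.36595 = 0.13723; summing to 0.24087.
So P(r = 6 | data) = (0.098765) / (0.24087) = 0.41003.

0.4100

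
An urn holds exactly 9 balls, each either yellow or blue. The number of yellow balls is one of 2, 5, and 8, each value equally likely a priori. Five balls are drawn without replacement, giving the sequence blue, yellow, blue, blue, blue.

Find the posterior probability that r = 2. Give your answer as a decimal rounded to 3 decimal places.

The likelihood of the observed sequence under each hypothesis: P(data | r = 2) = (7/9)(2/8)(6/7)(5/6)(4/5) = 1/9; P(data | r = 5) = (4/9)(5/8)(3/7)(2/6)(1/5) = 1/126; P(data | r = 8) = (1/9)(8/8)(0/7) = 0.
The prior-weighted likelihoods are 1/3 · 1/9 = 1/27, 1/3 · 1/126 = 1/378, 1/3 · 0 = 0; these sum to 5/126.
So P(r = 2 | data) = (1/27) / (5/126) = 14/15.

0.933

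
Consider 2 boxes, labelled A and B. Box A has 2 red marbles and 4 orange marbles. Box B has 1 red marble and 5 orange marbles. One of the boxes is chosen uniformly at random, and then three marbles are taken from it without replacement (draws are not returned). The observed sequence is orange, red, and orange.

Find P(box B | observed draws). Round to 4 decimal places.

The likelihood of the observed sequence under each hypothesis: P(data | box A) = (4/6)(2/5)(3/4) = 1/5; P(data | box B) = (5/6)(1/5)(4/4) = 1/6.
Multiplying each by its prior: 1/2 · 1/5 = 1/10, 1/2 · 1/6 = 1/12; summing to 11/60.
Hence P(box B | data) = (1/12) / (11/60) = 5/11.

0.4545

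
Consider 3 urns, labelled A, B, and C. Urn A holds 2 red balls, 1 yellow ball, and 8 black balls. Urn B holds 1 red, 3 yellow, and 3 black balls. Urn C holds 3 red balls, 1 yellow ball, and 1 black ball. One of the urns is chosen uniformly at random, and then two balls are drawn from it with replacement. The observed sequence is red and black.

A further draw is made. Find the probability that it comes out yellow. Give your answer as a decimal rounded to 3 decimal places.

0.199

For each hypothesis, P(data | H) works out to: P(data | urn A) = (2/11)(8/11) = 0.13223; P(data | urn B) = (1/7)(3/7) = 0.061224; P(data | urn C) = (3/5)(1/5) = 0.12.
Multiplying each by its prior: 1/3 · 0.13223 = 0.044077, 1/3 · 0.061224 = 0.020408, 1/3 · 0.12 = 0.04; with total 0.10449.
Dividing through by the total gives posterior P(urn A | data) = 0.42185, P(urn B | data) = 0.19532, P(urn C | data) = 0.38283.
Averaging over the posterior, P(yellow next | data) = (1/11)(0.42185) + (3/7)(0.19532) + (1/5)(0.38283) = 0.19862.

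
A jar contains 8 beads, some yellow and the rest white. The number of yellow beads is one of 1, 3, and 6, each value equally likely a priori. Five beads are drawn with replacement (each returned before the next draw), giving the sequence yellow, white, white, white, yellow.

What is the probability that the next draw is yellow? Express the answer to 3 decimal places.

For each hypothesis, P(data | H) works out to: P(data | r = 1) = (1/8)(7/8)(7/8)(7/8)(1/8) = 0.010468; P(data | r = 3) = (3/8)(5/8)(5/8)(5/8)(3/8) = 0.034332; P(data | r = 6) = (6/8)(2/8)(2/8)(2/8)(6/8) = 0.0087891.
Multiplying each by its prior: 1/3 · 0.010468 = 0.0034892, 1/3 · 0.034332 = 0.011444, 1/3 · 0.0087891 = 0.0029297; with total 0.017863.
The posterior is then P(r = 1 | data) = 0.19533, P(r = 3 | data) = 0.64066, P(r = 6 | data) = 0.16401.
The predictive probability is P(yellow next | data) = (1/8)(0.19533) + (3/8)(0.64066) + (3/4)(0.16401) = 0.38767.

0.388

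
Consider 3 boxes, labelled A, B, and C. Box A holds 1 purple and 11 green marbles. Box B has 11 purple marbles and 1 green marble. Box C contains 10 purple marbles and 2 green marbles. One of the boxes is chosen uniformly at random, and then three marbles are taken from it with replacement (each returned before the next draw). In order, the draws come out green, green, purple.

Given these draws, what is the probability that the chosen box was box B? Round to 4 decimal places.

Compute the likelihood of the observed sequence for each case: P(data | box A) = (11/12)(11/12)(1/12) = 0.070023; P(data | box B) = (1/12)(1/12)(11/12) = 0.0063657; P(data | box C) = (2/12)(2/12)(10/12) = 0.023148.
Weighting by the prior gives 1/3 · 0.070023 = 0.023341, 1/3 · 0.0063657 = 0.0021219, 1/3 · 0.023148 = 0.007716; summing to 0.033179.
By Bayes' rule, P(box B | data) = (0.0021219) / (0.033179) = 0.063953.

0.0640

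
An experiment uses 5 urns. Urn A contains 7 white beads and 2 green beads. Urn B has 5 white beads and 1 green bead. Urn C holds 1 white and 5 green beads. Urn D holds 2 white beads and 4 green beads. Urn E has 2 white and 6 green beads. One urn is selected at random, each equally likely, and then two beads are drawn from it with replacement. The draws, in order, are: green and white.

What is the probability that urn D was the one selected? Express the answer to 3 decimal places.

0.258

Compute the likelihood of the observed sequence for each case: P(data | urn A) = (2/9)(7/9) = 0.17284; P(data | urn B) = (1/6)(5/6) = 0.13889; P(data | urn C) = (5/6)(1/6) = 0.13889; P(data | urn D) = (4/6)(2/6) = 0.22222; P(data | urn E) = (6/8)(2/8) = 0.1875.
The prior-weighted likelihoods are 1/5 · 0.17284 = 0.034568, 1/5 · 0.13889 = 0.027778, 1/5 · 0.13889 = 0.027778, 1/5 · 0.22222 = 0.044444, 1/5 · 0.1875 = 0.0375; these sum to 0.17207.
Therefore the posterior P(urn D | data) = (0.044444) / (0.17207) = 0.2583.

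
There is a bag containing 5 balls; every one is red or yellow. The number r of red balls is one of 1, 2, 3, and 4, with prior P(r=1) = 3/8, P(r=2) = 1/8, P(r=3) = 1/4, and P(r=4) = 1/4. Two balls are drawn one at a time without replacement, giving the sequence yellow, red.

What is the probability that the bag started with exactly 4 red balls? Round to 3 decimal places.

Under each hypothesis, the probability of the observed sequence is: P(data | r = 1) = (4/5)(1/4) = 1/5; P(data | r = 2) = (3/5)(2/4) = 3/10; P(data | r = 3) = (2/5)(3/4) = 3/10; P(data | r = 4) = (1/5)(4/4) = 1/5.
Multiplying each by its prior: 3/8 · 1/5 = 3/40, 1/8 · 3/10 = 3/80, 1/4 · 3/10 = 3/40, 1/4 · 1/5 = 1/20; summing to 19/80.
Hence P(r = 4 | data) = (1/20) / (19/80) = 4/19.

0.211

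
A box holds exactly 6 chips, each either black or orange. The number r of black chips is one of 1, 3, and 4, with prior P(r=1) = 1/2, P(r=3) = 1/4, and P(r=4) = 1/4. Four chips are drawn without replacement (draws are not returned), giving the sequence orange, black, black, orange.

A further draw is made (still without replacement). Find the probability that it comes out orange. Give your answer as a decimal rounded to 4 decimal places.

Under each hypothesis, the probability of the observed sequence is: P(data | r = 1) = (5/6)(1/5)(0/4) = 0; P(data | r = 3) = (3/6)(3/5)(2/4)(2/3) = 1/10; P(data | r = 4) = (2/6)(4/5)(3/4)(1/3) = 1/15.
Weighting by the prior gives 1/2 · 0 = 0, 1/4 · 1/10 = 1/40, 1/4 · 1/15 = 1/60; summing to 1/24.
Normalising, the posterior is P(r = 1 | data) = 0, P(r = 3 | data) = 3/5, P(r = 4 | data) = 2/5.
So P(orange next | data) = Σ P(orange next | H) P(H | data) = (1/2)(3/5) + (0)(2/5) = 3/10.

0.3000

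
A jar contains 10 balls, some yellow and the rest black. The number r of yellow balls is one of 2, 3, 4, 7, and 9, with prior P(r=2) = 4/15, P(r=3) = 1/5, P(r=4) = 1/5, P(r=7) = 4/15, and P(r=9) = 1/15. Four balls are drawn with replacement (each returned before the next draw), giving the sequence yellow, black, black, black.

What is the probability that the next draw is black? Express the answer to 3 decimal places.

For each hypothesis, P(data | H) works out to: P(data | r = 2) = (2/10)(8/10)(8/10)(8/10) = 0.1024; P(data | r = 3) = (3/10)(7/10)(7/10)(7/10) = 0.1029; P(data | r = 4) = (4/10)(6/10)(6/10)(6/10) = 0.0864; P(data | r = 7) = (7/10)(3/10)(3/10)(3/10) = 0.0189; P(data | r = 9) = (9/10)(1/10)(1/10)(1/10) = 0.0009.
Weighting by the prior gives 4/15 · 0.1024 = 0.027307, 1/5 · 0.1029 = 0.02058, 1/5 · 0.0864 = 0.01728, 4/15 · 0.0189 = 0.00504, 1/15 · 0.0009 = 6e-05; summing to 0.070267.
Dividing through by the total gives posterior P(r = 2 | data) = 0.38861, P(r = 3 | data) = 0.29288, P(r = 4 | data) = 0.24592, P(r = 7 | data) = 0.071727, P(r = 9 | data) = 0.00085389.
Averaging over the posterior, P(black next | data) = (4/5)(0.38861) + (7/10)(0.29288) + (3/5)(0.24592) + (3/10)(0.071727) + (1/10)(0.00085389) = 0.68507.

0.685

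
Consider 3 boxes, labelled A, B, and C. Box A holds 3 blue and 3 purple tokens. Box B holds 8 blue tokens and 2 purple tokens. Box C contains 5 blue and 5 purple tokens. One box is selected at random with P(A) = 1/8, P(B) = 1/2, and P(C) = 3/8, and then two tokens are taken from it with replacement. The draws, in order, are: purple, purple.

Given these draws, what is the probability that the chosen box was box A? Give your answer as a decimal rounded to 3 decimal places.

Under each hypothesis, the probability of the observed sequence is: P(data | box A) = (3/6)(3/6) = 1/4; P(data | box B) = (2/10)(2/10) = 1/25; P(data | box C) = (5/10)(5/10) = 1/4.
Weighting by the prior gives 1/8 · 1/4 = 1/32, 1/2 · 1/25 = 1/50, 3/8 · 1/4 = 3/32; these sum to 29/200.
So P(box A | data) = (1/32) / (29/200) = 25/116.

0.216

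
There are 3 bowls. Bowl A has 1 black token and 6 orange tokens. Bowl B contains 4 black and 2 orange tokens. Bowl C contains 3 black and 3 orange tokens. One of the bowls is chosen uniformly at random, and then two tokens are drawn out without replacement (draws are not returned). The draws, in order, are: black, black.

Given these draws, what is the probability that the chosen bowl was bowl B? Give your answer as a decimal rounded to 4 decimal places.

For each hypothesis, P(data | H) works out to: P(data | bowl A) = (1/7)(0/6) = 0; P(data | bowl B) = (4/6)(3/5) = 2/5; P(data | bowl C) = (3/6)(2/5) = 1/5.
Weighting by the prior gives 1/3 · 0 = 0, 1/3 · 2/5 = 2/15, 1/3 · 1/5 = 1/15; these sum to 1/5.
So P(bowl B | data) = (2/15) / (1/5) = 2/3.

0.6667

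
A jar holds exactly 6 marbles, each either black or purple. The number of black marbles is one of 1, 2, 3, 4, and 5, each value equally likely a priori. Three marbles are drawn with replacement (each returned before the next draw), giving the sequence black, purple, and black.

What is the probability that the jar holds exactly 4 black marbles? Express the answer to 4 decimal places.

0.3048

For each hypothesis, P(data | H) works out to: P(data | r = 1) = (1/6)(5/6)(1/6) = 5/216; P(data | r = 2) = (2/6)(4/6)(2/6) = 2/27; P(data | r = 3) = (3/6)(3/6)(3/6) = 1/8; P(data | r = 4) = (4/6)(2/6)(4/6) = 4/27; P(data | r = 5) = (5/6)(1/6)(5/6) = 25/216.
Weighting by the prior gives 1/5 · 5/216 = 1/216, 1/5 · 2/27 = 2/135, 1/5 · 1/8 = 1/40, 1/5 · 4/27 = 4/135, 1/5 · 25/216 = 5/216; these sum to 7/72.
By Bayes' rule, P(r = 4 | data) = (4/135) / (7/72) = 32/105.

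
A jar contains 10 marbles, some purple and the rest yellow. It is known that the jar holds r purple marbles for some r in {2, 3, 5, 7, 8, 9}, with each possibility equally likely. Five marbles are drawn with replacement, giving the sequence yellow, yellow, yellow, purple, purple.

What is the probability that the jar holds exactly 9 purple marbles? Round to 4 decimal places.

0.0080

For each hypothesis, P(data | H) works out to: P(data | r = 2) = (8/10)(8/10)(8/10)(2/10)(2/10) = 0.02048; P(data | r = 3) = (7/10)(7/10)(7/10)(3/10)(3/10) = 0.03087; P(data | r = 5) = (5/10)(5/10)(5/10)(5/10)(5/10) = 0.03125; P(data | r = 7) = (3/10)(3/10)(3/10)(7/10)(7/10) = 0.01323; P(data | r = 8) = (2/10)(2/10)(2/10)(8/10)(8/10) = 0.00512; P(data | r = 9) = (1/10)(1/10)(1/10)(9/10)(9/10) = 0.00081.
Weighting by the prior gives 1/6 · 0.02048 = 0.0034133, 1/6 · 0.03087 = 0.005145, 1/6 · 0.03125 = 0.0052083, 1/6 · 0.01323 = 0.002205, 1/6 · 0.00512 = 0.00085333, 1/6 · 0.00081 = 0.000135; summing to 0.01696.
So P(r = 9 | data) = (0.000135) / (0.01696) = 0.0079599.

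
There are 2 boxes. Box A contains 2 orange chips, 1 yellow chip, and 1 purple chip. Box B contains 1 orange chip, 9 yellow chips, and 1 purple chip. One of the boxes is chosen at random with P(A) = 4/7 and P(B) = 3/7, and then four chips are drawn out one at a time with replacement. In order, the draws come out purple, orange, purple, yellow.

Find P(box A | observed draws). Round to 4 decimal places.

Compute the likelihood of the observed sequence for each case: P(data | box A) = (1/4)(2/4)(1/4)(1/4) = 0.0078125; P(data | box B) = (1/11)(1/11)(1/11)(9/11) = 0.00061471.
Weighting by the prior gives 4/7 · 0.0078125 = 0.0044643, 3/7 · 0.00061471 = 0.00026345; summing to 0.0047277.
Therefore the posterior P(box A | data) = (0.0044643) / (0.0047277) = 0.94428.

0.9443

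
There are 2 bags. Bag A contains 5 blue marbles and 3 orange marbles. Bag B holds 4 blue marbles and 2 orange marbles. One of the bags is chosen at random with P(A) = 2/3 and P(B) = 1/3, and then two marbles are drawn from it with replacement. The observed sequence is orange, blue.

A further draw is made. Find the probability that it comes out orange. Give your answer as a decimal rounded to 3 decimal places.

Compute the likelihood of the observed sequence for each case: P(data | bag A) = (3/8)(5/8) = 15/64; P(data | bag B) = (2/6)(4/6) = 2/9.
Weighting by the prior gives 2/3 · 15/64 = 5/32, 1/3 · 2/9 = 2/27; these sum to 199/864.
Dividing through by the total gives posterior P(bag A | data) = 0.67839, P(bag B | data) = 0.32161.
Averaging over the posterior, P(orange next | data) = (3/8)(0.67839) + (1/3)(0.32161) = 0.3616.

0.362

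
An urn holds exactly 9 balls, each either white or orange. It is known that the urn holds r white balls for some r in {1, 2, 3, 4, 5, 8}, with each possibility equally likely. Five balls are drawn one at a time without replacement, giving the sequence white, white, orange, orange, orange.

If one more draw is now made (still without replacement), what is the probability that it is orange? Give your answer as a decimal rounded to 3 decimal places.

Under each hypothesis, the probability of the observed sequence is: P(data | r = 1) = (1/9)(0/8) = 0; P(data | r = 2) = (2/9)(1/8)(7/7)(6/6)(5/5) = 1/36; P(data | r = 3) = (3/9)(2/8)(6/7)(5/6)(4/5) = 1/21; P(data | r = 4) = (4/9)(3/8)(5/7)(4/6)(3/5) = 1/21; P(data | r = 5) = (5/9)(4/8)(4/7)(3/6)(2/5) = 2/63; P(data | r = 8) = (8/9)(7/8)(1/7)(0/6) = 0.
The prior-weighted likelihoods are 1/6 · 0 = 0, 1/6 · 1/36 = 1/216, 1/6 · 1/21 = 1/126, 1/6 · 1/21 = 1/126, 1/6 · 2/63 = 1/189, 1/6 · 0 = 0; these sum to 13/504.
Normalising, the posterior is P(r = 1 | data) = 0, P(r = 2 | data) = 7/39, P(r = 3 | data) = 4/13, P(r = 4 | data) = 4/13, P(r = 5 | data) = 8/39, P(r = 8 | data) = 0.
The predictive probability is P(orange next | data) = (1)(7/39) + (3/4)(4/13) + (1/2)(4/13) + (1/4)(8/39) = 8/13.

0.615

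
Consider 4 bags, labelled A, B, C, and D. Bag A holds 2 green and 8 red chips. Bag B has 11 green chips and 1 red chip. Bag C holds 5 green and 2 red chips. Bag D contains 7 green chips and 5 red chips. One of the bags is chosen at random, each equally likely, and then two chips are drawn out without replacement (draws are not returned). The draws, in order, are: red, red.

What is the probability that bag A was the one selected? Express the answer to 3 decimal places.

0.758

Compute the likelihood of the observed sequence for each case: P(data | bag A) = (8/10)(7/9) = 0.62222; P(data | bag B) = (1/12)(0/11) = 0; P(data | bag C) = (2/7)(1/6) = 0.047619; P(data | bag D) = (5/12)(4/11) = 0.15152.
Multiplying each by its prior: 1/4 · 0.62222 = 0.15556, 1/4 · 0 = 0, 1/4 · 0.047619 = 0.011905, 1/4 · 0.15152 = 0.037879; these sum to 0.20534.
So P(bag A | data) = (0.15556) / (0.20534) = 0.75755.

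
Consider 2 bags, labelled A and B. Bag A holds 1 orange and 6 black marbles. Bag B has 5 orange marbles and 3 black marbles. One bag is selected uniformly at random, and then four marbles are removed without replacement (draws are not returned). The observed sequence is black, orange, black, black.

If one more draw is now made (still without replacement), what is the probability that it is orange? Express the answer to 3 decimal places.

Compute the likelihood of the observed sequence for each case: P(data | bag A) = (6/7)(1/6)(5/5)(4/4) = 1/7; P(data | bag B) = (3/8)(5/7)(2/6)(1/5) = 1/56.
Multiplying each by its prior: 1/2 · 1/7 = 1/14, 1/2 · 1/56 = 1/112; summing to 9/112.
Dividing through by the total gives posterior P(bag A | data) = 8/9, P(bag B | data) = 1/9.
So P(orange next | data) = Σ P(orange next | H) P(H | data) = (0)(8/9) + (1)(1/9) = 1/9.

0.111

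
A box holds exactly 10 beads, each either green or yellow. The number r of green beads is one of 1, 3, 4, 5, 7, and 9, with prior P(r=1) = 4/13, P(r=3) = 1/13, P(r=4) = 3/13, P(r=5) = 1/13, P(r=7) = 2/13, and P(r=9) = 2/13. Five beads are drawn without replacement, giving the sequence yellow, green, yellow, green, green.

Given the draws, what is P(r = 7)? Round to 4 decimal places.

0.4110

The likelihood of the observed sequence under each hypothesis: P(data | r = 1) = (9/10)(1/9)(8/8)(0/7) = 0; P(data | r = 3) = (7/10)(3/9)(6/8)(2/7)(1/6) = 0.0083333; P(data | r = 4) = (6/10)(4/9)(5/8)(3/7)(2/6) = 0.02381; P(data | r = 5) = (5/10)(5/9)(4/8)(4/7)(3/6) = 0.039683; P(data | r = 7) = (3/10)(7/9)(2/8)(6/7)(5/6) = 0.041667; P(data | r = 9) = (1/10)(9/9)(0/8) = 0.
The prior-weighted likelihoods are 4/13 · 0 = 0, 1/13 · 0.0083333 = 0.00064103, 3/13 · 0.02381 = 0.0054945, 1/13 · 0.039683 = 0.0030525, 2/13 · 0.041667 = 0.0064103, 2/13 · 0 = 0; with total 0.015598.
Hence P(r = 7 | data) = (0.0064103) / (0.015598) = 0.41096.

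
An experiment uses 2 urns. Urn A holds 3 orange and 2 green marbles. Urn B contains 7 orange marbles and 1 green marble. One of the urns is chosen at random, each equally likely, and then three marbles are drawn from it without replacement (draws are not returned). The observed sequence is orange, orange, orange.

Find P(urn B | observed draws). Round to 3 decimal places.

0.862

For each hypothesis, P(data | H) works out to: P(data | urn A) = (3/5)(2/4)(1/3) = 1/10; P(data | urn B) = (7/8)(6/7)(5/6) = 5/8.
The prior-weighted likelihoods are 1/2 · 1/10 = 1/20, 1/2 · 5/8 = 5/16; summing to 29/80.
So P(urn B | data) = (5/16) / (29/80) = 25/29.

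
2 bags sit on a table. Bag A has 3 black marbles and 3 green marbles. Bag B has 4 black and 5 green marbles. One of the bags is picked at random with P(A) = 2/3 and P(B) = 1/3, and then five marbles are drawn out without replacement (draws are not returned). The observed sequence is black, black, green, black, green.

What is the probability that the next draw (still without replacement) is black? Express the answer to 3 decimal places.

Compute the likelihood of the observed sequence for each case: P(data | bag A) = (3/6)(2/5)(3/4)(1/3)(2/2) = 0.05; P(data | bag B) = (4/9)(3/8)(5/7)(2/6)(4/5) = 0.031746.
Multiplying each by its prior: 2/3 · 0.05 = 0.033333, 1/3 · 0.031746 = 0.010582; these sum to 0.043915.
Normalising, the posterior is P(bag A | data) = 0.75904, P(bag B | data) = 0.24096.
The predictive probability is P(black next | data) = (0)(0.75904) + (1/4)(0.24096) = 0.060241.

0.060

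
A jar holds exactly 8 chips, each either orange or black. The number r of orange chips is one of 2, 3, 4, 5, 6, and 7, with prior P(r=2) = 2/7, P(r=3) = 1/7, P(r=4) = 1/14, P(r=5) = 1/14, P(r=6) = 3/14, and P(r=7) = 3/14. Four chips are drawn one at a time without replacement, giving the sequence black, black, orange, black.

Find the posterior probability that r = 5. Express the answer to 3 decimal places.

0.021

Under each hypothesis, the probability of the observed sequence is: P(data | r = 2) = (6/8)(5/7)(2/6)(4/5) = 0.14286; P(data | r = 3) = (5/8)(4/7)(3/6)(3/5) = 0.10714; P(data | r = 4) = (4/8)(3/7)(4/6)(2/5) = 0.057143; P(data | r = 5) = (3/8)(2/7)(5/6)(1/5) = 0.017857; P(data | r = 6) = (2/8)(1/7)(6/6)(0/5) = 0; P(data | r = 7) = (1/8)(0/7) = 0.
Multiplying each by its prior: 2/7 · 0.14286 = 0.040816, 1/7 · 0.10714 = 0.015306, 1/14 · 0.057143 = 0.0040816, 1/14 · 0.017857 = 0.0012755, 3/14 · 0 = 0, 3/14 · 0 = 0; with total 0.06148.
Therefore the posterior P(r = 5 | data) = (0.0012755) / (0.06148) = 0.020747.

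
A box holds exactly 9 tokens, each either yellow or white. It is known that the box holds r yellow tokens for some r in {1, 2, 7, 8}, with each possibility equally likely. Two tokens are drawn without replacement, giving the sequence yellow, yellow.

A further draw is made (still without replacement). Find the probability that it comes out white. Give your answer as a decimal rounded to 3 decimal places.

0.220

For each hypothesis, P(data | H) works out to: P(data | r = 1) = (1/9)(0/8) = 0; P(data | r = 2) = (2/9)(1/8) = 1/36; P(data | r = 7) = (7/9)(6/8) = 7/12; P(data | r = 8) = (8/9)(7/8) = 7/9.
Multiplying each by its prior: 1/4 · 0 = 0, 1/4 · 1/36 = 1/144, 1/4 · 7/12 = 7/48, 1/4 · 7/9 = 7/36; these sum to 25/72.
Dividing through by the total gives posterior P(r = 1 | data) = 0, P(r = 2 | data) = 1/50, P(r = 7 | data) = 21/50, P(r = 8 | data) = 14/25.
The predictive probability is P(white next | data) = (1)(1/50) + (2/7)(21/50) + (1/7)(14/25) = 11/50.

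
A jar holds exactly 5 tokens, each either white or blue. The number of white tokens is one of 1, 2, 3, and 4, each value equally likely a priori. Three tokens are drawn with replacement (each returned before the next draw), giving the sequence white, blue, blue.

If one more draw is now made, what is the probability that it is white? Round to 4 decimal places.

For each hypothesis, P(data | H) works out to: P(data | r = 1) = (1/5)(4/5)(4/5) = 16/125; P(data | r = 2) = (2/5)(3/5)(3/5) = 18/125; P(data | r = 3) = (3/5)(2/5)(2/5) = 12/125; P(data | r = 4) = (4/5)(1/5)(1/5) = 4/125.
Multiplying each by its prior: 1/4 · 16/125 = 4/125, 1/4 · 18/125 = 9/250, 1/4 · 12/125 = 3/125, 1/4 · 4/125 = 1/125; these sum to 1/10.
Dividing through by the total gives posterior P(r = 1 | data) = 8/25, P(r = 2 | data) = 9/25, P(r = 3 | data) = 6/25, P(r = 4 | data) = 2/25.
Averaging over the posterior, P(white next | data) = (1/5)(8/25) + (2/5)(9/25) + (3/5)(6/25) + (4/5)(2/25) = 52/125.

0.4160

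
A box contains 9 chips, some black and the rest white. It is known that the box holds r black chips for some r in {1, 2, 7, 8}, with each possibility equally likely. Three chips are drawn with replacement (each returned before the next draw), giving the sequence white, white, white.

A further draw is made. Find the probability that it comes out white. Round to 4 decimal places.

0.8377

For each hypothesis, P(data | H) works out to: P(data | r = 1) = (8/9)(8/9)(8/9) = 0.70233; P(data | r = 2) = (7/9)(7/9)(7/9) = 0.47051; P(data | r = 7) = (2/9)(2/9)(2/9) = 0.010974; P(data | r = 8) = (1/9)(1/9)(1/9) = 0.0013717.
Weighting by the prior gives 1/4 · 0.70233 = 0.17558, 1/4 · 0.47051 = 0.11763, 1/4 · 0.010974 = 0.0027435, 1/4 · 0.0013717 = 0.00034294; these sum to 0.2963.
The posterior is then P(r = 1 | data) = 0.59259, P(r = 2 | data) = 0.39699, P(r = 7 | data) = 0.0092593, P(r = 8 | data) = 0.0011574.
So P(white next | data) = Σ P(white next | H) P(H | data) = (8/9)(0.59259) + (7/9)(0.39699) + (2/9)(0.0092593) + (1/9)(0.0011574) = 0.83771.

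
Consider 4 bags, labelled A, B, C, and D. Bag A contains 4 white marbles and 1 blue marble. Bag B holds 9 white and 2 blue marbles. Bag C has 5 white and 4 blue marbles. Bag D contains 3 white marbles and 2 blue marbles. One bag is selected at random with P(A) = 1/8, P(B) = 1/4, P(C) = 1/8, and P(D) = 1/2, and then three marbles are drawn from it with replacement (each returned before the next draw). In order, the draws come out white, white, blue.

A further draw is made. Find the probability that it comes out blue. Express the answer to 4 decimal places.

0.3330

The likelihood of the observed sequence under each hypothesis: P(data | bag A) = (4/5)(4/5)(1/5) = 0.128; P(data | bag B) = (9/11)(9/11)(2/11) = 0.12171; P(data | bag C) = (5/9)(5/9)(4/9) = 0.13717; P(data | bag D) = (3/5)(3/5)(2/5) = 0.144.
The prior-weighted likelihoods are 1/8 · 0.128 = 0.016, 1/4 · 0.12171 = 0.030428, 1/8 · 0.13717 = 0.017147, 1/2 · 0.144 = 0.072; summing to 0.13558.
Dividing through by the total gives posterior P(bag A | data) = 0.11802, P(bag B | data) = 0.22444, P(bag C | data) = 0.12647, P(bag D | data) = 0.53107.
So P(blue next | data) = Σ P(blue next | H) P(H | data) = (1/5)(0.11802) + (2/11)(0.22444) + (4/9)(0.12647) + (2/5)(0.53107) = 0.33305.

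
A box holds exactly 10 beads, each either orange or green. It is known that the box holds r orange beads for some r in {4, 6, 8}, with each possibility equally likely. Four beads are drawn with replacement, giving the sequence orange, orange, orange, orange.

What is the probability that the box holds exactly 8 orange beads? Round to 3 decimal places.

0.725

Under each hypothesis, the probability of the observed sequence is: P(data | r = 4) = (4/10)(4/10)(4/10)(4/10) = 0.0256; P(data | r = 6) = (6/10)(6/10)(6/10)(6/10) = 0.1296; P(data | r = 8) = (8/10)(8/10)(8/10)(8/10) = 0.4096.
The prior-weighted likelihoods are 1/3 · 0.0256 = 0.0085333, 1/3 · 0.1296 = 0.0432, 1/3 · 0.4096 = 0.13653; with total 0.18827.
Hence P(r = 8 | data) = (0.13653) / (0.18827) = 0.72521.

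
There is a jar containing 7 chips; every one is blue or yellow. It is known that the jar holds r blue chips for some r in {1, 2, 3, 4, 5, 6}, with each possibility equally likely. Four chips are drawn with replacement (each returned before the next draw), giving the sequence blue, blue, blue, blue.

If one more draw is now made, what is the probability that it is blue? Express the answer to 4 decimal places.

For each hypothesis, P(data | H) works out to: P(data | r = 1) = (1/7)(1/7)(1/7)(1/7) = 0.00041649; P(data | r = 2) = (2/7)(2/7)(2/7)(2/7) = 0.0066639; P(data | r = 3) = (3/7)(3/7)(3/7)(3/7) = 0.033736; P(data | r = 4) = (4/7)(4/7)(4/7)(4/7) = 0.10662; P(data | r = 5) = (5/7)(5/7)(5/7)(5/7) = 0.26031; P(data | r = 6) = (6/7)(6/7)(6/7)(6/7) = 0.53978.
The prior-weighted likelihoods are 1/6 · 0.00041649 = 6.9416e-05, 1/6 · 0.0066639 = 0.0011106, 1/6 · 0.033736 = 0.0056227, 1/6 · 0.10662 = 0.01777, 1/6 · 0.26031 = 0.043385, 1/6 · 0.53978 = 0.089963; these sum to 0.15792.
Normalising, the posterior is P(r = 1 | data) = 0.00043956, P(r = 2 | data) = 0.007033, P(r = 3 | data) = 0.035604, P(r = 4 | data) = 0.11253, P(r = 5 | data) = 0.27473, P(r = 6 | data) = 0.56967.
So P(blue next | data) = Σ P(blue next | H) P(H | data) = (1/7)(0.00043956) + (2/7)(0.007033) + (3/7)(0.035604) + (4/7)(0.11253) + (5/7)(0.27473) + (6/7)(0.56967) = 0.76615.

0.7662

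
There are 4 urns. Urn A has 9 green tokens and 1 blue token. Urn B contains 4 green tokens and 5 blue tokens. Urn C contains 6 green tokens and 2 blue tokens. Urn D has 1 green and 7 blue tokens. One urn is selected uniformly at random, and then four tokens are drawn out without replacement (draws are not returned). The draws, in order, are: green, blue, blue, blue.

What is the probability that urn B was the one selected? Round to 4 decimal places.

For each hypothesis, P(data | H) works out to: P(data | urn A) = (9/10)(1/9)(0/8) = 0; P(data | urn B) = (4/9)(5/8)(4/7)(3/6) = 0.079365; P(data | urn C) = (6/8)(2/7)(1/6)(0/5) = 0; P(data | urn D) = (1/8)(7/7)(6/6)(5/5) = 0.125.
Weighting by the prior gives 1/4 · 0 = 0, 1/4 · 0.079365 = 0.019841, 1/4 · 0 = 0, 1/4 · 0.125 = 0.03125; these sum to 0.051091.
By Bayes' rule, P(urn B | data) = (0.019841) / (0.051091) = 0.38835.

0.3883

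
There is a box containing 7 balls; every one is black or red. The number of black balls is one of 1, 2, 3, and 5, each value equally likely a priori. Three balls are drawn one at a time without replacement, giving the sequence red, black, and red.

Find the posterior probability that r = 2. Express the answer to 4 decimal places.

For each hypothesis, P(data | H) works out to: P(data | r = 1) = (6/7)(1/6)(5/5) = 1/7; P(data | r = 2) = (5/7)(2/6)(4/5) = 4/21; P(data | r = 3) = (4/7)(3/6)(3/5) = 6/35; P(data | r = 5) = (2/7)(5/6)(1/5) = 1/21.
Weighting by the prior gives 1/4 · 1/7 = 1/28, 1/4 · 4/21 = 1/21, 1/4 · 6/35 = 3/70, 1/4 · 1/21 = 1/84; these sum to 29/210.
So P(r = 2 | data) = (1/21) / (29/210) = 10/29.

0.3448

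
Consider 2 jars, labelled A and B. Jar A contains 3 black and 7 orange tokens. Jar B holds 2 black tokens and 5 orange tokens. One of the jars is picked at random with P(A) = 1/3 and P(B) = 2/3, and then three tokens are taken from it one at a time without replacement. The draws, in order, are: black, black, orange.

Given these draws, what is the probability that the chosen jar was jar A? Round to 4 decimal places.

0.3798

For each hypothesis, P(data | H) works out to: P(data | jar A) = (3/10)(2/9)(7/8) = 7/120; P(data | jar B) = (2/7)(1/6)(5/5) = 1/21.
The prior-weighted likelihoods are 1/3 · 7/120 = 7/360, 2/3 · 1/21 = 2/63; these sum to 43/840.
Hence P(jar A | data) = (7/360) / (43/840) = 49/129.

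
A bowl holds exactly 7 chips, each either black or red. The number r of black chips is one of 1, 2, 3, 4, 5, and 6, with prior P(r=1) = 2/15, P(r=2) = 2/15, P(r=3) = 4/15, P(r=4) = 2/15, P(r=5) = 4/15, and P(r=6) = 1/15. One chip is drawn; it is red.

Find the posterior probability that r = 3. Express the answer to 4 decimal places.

For each hypothesis, P(data | H) works out to: P(data | r = 1) = (6/7) = 6/7; P(data | r = 2) = (5/7) = 5/7; P(data | r = 3) = (4/7) = 4/7; P(data | r = 4) = (3/7) = 3/7; P(data | r = 5) = (2/7) = 2/7; P(data | r = 6) = (1/7) = 1/7.
The prior-weighted likelihoods are 2/15 · 6/7 = 4/35, 2/15 · 5/7 = 2/21, 4/15 · 4/7 = 16/105, 2/15 · 3/7 = 2/35, 4/15 · 2/7 = 8/105, 1/15 · 1/7 = 1/105; summing to 53/105.
Therefore the posterior P(r = 3 | data) = (16/105) / (53/105) = 16/53.

0.3019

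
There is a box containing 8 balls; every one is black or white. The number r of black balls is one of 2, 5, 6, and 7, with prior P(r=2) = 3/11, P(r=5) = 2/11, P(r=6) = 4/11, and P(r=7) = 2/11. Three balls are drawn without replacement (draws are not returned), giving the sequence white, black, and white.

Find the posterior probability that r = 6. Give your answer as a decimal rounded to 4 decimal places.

For each hypothesis, P(data | H) works out to: P(data | r = 2) = (6/8)(2/7)(5/6) = 5/28; P(data | r = 5) = (3/8)(5/7)(2/6) = 5/56; P(data | r = 6) = (2/8)(6/7)(1/6) = 1/28; P(data | r = 7) = (1/8)(7/7)(0/6) = 0.
Multiplying each by its prior: 3/11 · 5/28 = 15/308, 2/11 · 5/56 = 5/308, 4/11 · 1/28 = 1/77, 2/11 · 0 = 0; summing to 6/77.
By Bayes' rule, P(r = 6 | data) = (1/77) / (6/77) = 1/6.

0.1667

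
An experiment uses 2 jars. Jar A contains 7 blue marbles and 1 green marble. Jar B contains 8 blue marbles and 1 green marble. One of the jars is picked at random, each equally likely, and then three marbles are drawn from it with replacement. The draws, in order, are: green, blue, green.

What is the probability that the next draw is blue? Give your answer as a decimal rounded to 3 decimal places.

The likelihood of the observed sequence under each hypothesis: P(data | jar A) = (1/8)(7/8)(1/8) = 0.013672; P(data | jar B) = (1/9)(8/9)(1/9) = 0.010974.
Multiplying each by its prior: 1/2 · 0.013672 = 0.0068359, 1/2 · 0.010974 = 0.005487; these sum to 0.012323.
Dividing through by the total gives posterior P(jar A | data) = 0.55473, P(jar B | data) = 0.44527.
The predictive probability is P(blue next | data) = (7/8)(0.55473) + (8/9)(0.44527) = 0.88118.

0.881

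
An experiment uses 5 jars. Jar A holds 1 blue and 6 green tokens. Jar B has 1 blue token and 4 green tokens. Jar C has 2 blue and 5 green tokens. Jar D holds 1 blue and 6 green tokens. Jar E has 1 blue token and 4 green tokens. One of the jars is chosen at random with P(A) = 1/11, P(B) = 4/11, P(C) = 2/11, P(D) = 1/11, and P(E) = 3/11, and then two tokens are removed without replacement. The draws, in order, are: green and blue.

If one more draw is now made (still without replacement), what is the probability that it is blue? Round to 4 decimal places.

Under each hypothesis, the probability of the observed sequence is: P(data | jar A) = (6/7)(1/6) = 0.14286; P(data | jar B) = (4/5)(1/4) = 0.2; P(data | jar C) = (5/7)(2/6) = 0.2381; P(data | jar D) = (6/7)(1/6) = 0.14286; P(data | jar E) = (4/5)(1/4) = 0.2.
The prior-weighted likelihoods are 1/11 · 0.14286 = 0.012987, 4/11 · 0.2 = 0.072727, 2/11 · 0.2381 = 0.04329, 1/11 · 0.14286 = 0.012987, 3/11 · 0.2 = 0.054545; these sum to 0.19654.
Dividing through by the total gives posterior P(jar A | data) = 0.066079, P(jar B | data) = 0.37004, P(jar C | data) = 0.22026, P(jar D | data) = 0.066079, P(jar E | data) = 0.27753.
Averaging over the posterior, P(blue next | data) = (0)(0.066079) + (0)(0.37004) + (1/5)(0.22026) + (0)(0.066079) + (0)(0.27753) = 0.044053.

0.0441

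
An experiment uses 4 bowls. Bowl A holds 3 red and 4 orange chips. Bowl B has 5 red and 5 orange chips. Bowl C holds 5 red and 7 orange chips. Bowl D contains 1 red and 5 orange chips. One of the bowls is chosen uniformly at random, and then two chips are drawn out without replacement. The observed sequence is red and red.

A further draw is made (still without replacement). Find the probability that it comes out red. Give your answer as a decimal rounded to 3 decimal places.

For each hypothesis, P(data | H) works out to: P(data | bowl A) = (3/7)(2/6) = 0.14286; P(data | bowl B) = (5/10)(4/9) = 0.22222; P(data | bowl C) = (5/12)(4/11) = 0.15152; P(data | bowl D) = (1/6)(0/5) = 0.
Weighting by the prior gives 1/4 · 0.14286 = 0.035714, 1/4 · 0.22222 = 0.055556, 1/4 · 0.15152 = 0.037879, 1/4 · 0 = 0; with total 0.12915.
Normalising, the posterior is P(bowl A | data) = 0.27654, P(bowl B | data) = 0.43017, P(bowl C | data) = 0.2933, P(bowl D | data) = 0.
Averaging over the posterior, P(red next | data) = (1/5)(0.27654) + (3/8)(0.43017) + (3/10)(0.2933) = 0.30461.

0.305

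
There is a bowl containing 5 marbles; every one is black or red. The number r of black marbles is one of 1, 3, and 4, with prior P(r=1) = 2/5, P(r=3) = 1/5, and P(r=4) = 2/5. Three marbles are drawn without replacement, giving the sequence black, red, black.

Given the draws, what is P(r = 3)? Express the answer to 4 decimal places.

The likelihood of the observed sequence under each hypothesis: P(data | r = 1) = (1/5)(4/4)(0/3) = 0; P(data | r = 3) = (3/5)(2/4)(2/3) = 1/5; P(data | r = 4) = (4/5)(1/4)(3/3) = 1/5.
The prior-weighted likelihoods are 2/5 · 0 = 0, 1/5 · 1/5 = 1/25, 2/5 · 1/5 = 2/25; with total 3/25.
Therefore the posterior P(r = 3 | data) = (1/25) / (3/25) = 1/3.

0.3333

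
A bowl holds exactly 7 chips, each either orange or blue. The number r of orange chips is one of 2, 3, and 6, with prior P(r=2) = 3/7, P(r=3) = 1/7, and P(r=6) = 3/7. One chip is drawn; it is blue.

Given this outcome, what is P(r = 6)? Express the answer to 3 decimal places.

0.136

The likelihood of this draw under each hypothesis: P(data | r = 2) = (5/7) = 5/7; P(data | r = 3) = (4/7) = 4/7; P(data | r = 6) = (1/7) = 1/7.
The prior-weighted likelihoods are 3/7 · 5/7 = 15/49, 1/7 · 4/7 = 4/49, 3/7 · 1/7 = 3/49; these sum to 22/49.
By Bayes' rule, P(r = 6 | data) = (3/49) / (22/49) = 3/22.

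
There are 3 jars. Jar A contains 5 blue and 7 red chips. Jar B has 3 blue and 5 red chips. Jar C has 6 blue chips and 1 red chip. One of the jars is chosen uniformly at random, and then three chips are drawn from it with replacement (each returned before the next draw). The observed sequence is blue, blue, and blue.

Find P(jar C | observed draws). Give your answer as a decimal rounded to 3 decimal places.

0.834

The likelihood of the observed sequence under each hypothesis: P(data | jar A) = (5/12)(5/12)(5/12) = 0.072338; P(data | jar B) = (3/8)(3/8)(3/8) = 0.052734; P(data | jar C) = (6/7)(6/7)(6/7) = 0.62974.
The prior-weighted likelihoods are 1/3 · 0.072338 = 0.024113, 1/3 · 0.052734 = 0.017578, 1/3 · 0.62974 = 0.20991; these sum to 0.2516.
Therefore the posterior P(jar C | data) = (0.20991) / (0.2516) = 0.8343.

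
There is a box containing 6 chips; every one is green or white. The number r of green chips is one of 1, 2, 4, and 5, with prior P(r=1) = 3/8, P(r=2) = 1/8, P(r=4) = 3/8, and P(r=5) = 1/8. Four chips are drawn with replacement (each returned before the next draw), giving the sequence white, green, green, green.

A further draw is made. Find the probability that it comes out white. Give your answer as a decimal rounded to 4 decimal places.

For each hypothesis, P(data | H) works out to: P(data | r = 1) = (5/6)(1/6)(1/6)(1/6) = 0.003858; P(data | r = 2) = (4/6)(2/6)(2/6)(2/6) = 0.024691; P(data | r = 4) = (2/6)(4/6)(4/6)(4/6) = 0.098765; P(data | r = 5) = (1/6)(5/6)(5/6)(5/6) = 0.096451.
The prior-weighted likelihoods are 3/8 · 0.003858 = 0.0014468, 1/8 · 0.024691 = 0.0030864, 3/8 · 0.098765 = 0.037037, 1/8 · 0.096451 = 0.012056; summing to 0.053627.
Dividing through by the total gives posterior P(r = 1 | data) = 0.026978, P(r = 2 | data) = 0.057554, P(r = 4 | data) = 0.69065, P(r = 5 | data) = 0.22482.
The predictive probability is P(white next | data) = (5/6)(0.026978) + (2/3)(0.057554) + (1/3)(0.69065) + (1/6)(0.22482) = 0.32854.

0.3285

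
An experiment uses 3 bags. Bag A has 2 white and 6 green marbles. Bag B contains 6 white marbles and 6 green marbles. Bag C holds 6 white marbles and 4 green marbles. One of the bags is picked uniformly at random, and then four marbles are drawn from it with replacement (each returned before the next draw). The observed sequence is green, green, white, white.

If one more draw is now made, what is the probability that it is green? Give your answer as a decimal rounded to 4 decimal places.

0.5195

The likelihood of the observed sequence under each hypothesis: P(data | bag A) = (6/8)(6/8)(2/8)(2/8) = 0.035156; P(data | bag B) = (6/12)(6/12)(6/12)(6/12) = 0.0625; P(data | bag C) = (4/10)(4/10)(6/10)(6/10) = 0.0576.
Weighting by the prior gives 1/3 · 0.035156 = 0.011719, 1/3 · 0.0625 = 0.020833, 1/3 · 0.0576 = 0.0192; with total 0.051752.
Dividing through by the total gives posterior P(bag A | data) = 0.22644, P(bag B | data) = 0.40256, P(bag C | data) = 0.371.
So P(green next | data) = Σ P(green next | H) P(H | data) = (3/4)(0.22644) + (1/2)(0.40256) + (2/5)(0.371) = 0.51951.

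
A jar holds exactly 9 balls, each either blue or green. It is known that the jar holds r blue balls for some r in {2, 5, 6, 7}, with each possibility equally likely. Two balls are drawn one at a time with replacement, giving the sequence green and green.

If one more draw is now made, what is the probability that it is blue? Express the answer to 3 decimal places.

0.370

The likelihood of the observed sequence under each hypothesis: P(data | r = 2) = (7/9)(7/9) = 49/81; P(data | r = 5) = (4/9)(4/9) = 16/81; P(data | r = 6) = (3/9)(3/9) = 1/9; P(data | r = 7) = (2/9)(2/9) = 4/81.
Weighting by the prior gives 1/4 · 49/81 = 49/324, 1/4 · 16/81 = 4/81, 1/4 · 1/9 = 1/36, 1/4 · 4/81 = 1/81; with total 13/54.
Normalising, the posterior is P(r = 2 | data) = 49/78, P(r = 5 | data) = 8/39, P(r = 6 | data) = 3/26, P(r = 7 | data) = 2/39.
The predictive probability is P(blue next | data) = (2/9)(49/78) + (5/9)(8/39) + (2/3)(3/26) + (7/9)(2/39) = 10/27.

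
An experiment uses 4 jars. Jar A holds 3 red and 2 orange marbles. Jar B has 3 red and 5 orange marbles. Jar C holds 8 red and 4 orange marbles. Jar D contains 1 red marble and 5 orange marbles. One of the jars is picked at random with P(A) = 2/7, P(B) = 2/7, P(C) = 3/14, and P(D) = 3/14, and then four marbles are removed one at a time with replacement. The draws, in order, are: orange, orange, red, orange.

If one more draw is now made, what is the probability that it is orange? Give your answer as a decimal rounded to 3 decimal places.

The likelihood of the observed sequence under each hypothesis: P(data | jar A) = (2/5)(2/5)(3/5)(2/5) = 0.0384; P(data | jar B) = (5/8)(5/8)(3/8)(5/8) = 0.091553; P(data | jar C) = (4/12)(4/12)(8/12)(4/12) = 0.024691; P(data | jar D) = (5/6)(5/6)(1/6)(5/6) = 0.096451.
Weighting by the prior gives 2/7 · 0.0384 = 0.010971, 2/7 · 0.091553 = 0.026158, 3/14 · 0.024691 = 0.005291, 3/14 · 0.096451 = 0.020668; summing to 0.063088.
The posterior is then P(jar A | data) = 0.17391, P(jar B | data) = 0.41462, P(jar C | data) = 0.083867, P(jar D | data) = 0.3276.
So P(orange next | data) = Σ P(orange next | H) P(H | data) = (2/5)(0.17391) + (5/8)(0.41462) + (1/3)(0.083867) + (5/6)(0.3276) = 0.62966.

0.630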